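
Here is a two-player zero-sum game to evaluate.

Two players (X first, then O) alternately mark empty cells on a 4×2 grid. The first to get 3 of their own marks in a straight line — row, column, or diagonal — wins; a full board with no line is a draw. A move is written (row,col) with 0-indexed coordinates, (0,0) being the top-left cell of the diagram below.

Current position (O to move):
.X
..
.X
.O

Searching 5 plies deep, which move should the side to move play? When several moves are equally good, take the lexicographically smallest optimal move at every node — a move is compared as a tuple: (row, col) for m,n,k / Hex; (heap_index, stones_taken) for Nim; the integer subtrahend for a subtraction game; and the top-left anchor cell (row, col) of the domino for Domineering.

O's best at [.X/../.X/.O]: (1,1)

p1 O@[.X/../.X/.O]: (0,0)[OX/../.X/.O]-1 (1,0)[.X/O./.X/.O]-1 (1,1)[.X/.O/.X/.O]+0* (2,0)[.X/../OX/.O]-1 (3,0)[.X/../.X/OO]-1
p2 X@[.X/.O/.X/.O]: (0,0)[XX/.O/.X/.O]+0* (1,0)[.X/XO/.X/.O]+0 (2,0)[.X/.O/XX/.O]+0 (3,0)[.X/.O/.X/XO]+0
p3 O@[XX/.O/.X/.O]: (1,0)[XX/OO/.X/.O]+0* (2,0)[XX/.O/OX/.O]+0 (3,0)[XX/.O/.X/OO]+0
p4 X@[XX/OO/.X/.O]: (2,0)[XX/OO/XX/.O]+0* (3,0)[XX/OO/.X/XO]+0
p5 O@[XX/OO/XX/.O]: (3,0)[XX/OO/XX/OO]+0*
p6 X@[XX/OO/XX/OO] terminal +0; root [.X/../.X/.O] d5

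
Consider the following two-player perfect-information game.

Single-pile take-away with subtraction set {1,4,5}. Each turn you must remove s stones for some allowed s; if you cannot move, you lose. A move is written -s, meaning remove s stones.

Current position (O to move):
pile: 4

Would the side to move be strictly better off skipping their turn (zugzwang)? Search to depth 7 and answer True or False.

zugzwang(4, O) = False

ply 1, O at 4 | -1=-1→3; -4=+1→0*
ply 2: 0 is terminal -1 (X); from 4 depth 7
pass branch (X moves first from the same position):
  | ply 1, X at 4 | -1=-1→3; -4=+1→0*
  | ply 2: 0 is terminal -1 (O); from 4 depth 7
O moving scores +1; O passing scores -1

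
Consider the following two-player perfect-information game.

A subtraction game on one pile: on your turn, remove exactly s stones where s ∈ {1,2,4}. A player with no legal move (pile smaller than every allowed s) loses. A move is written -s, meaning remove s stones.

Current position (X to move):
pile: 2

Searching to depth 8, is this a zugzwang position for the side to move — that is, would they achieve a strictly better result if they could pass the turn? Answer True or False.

ply 1, X at 2 | -1=-1→1; -2=+1→0*
ply 2: 0 is terminal -1 (O); from 2 depth 8
suppose X passes — search the same position with O to move:
pass> ply 1, O at 2 | -1=-1→1; -2=+1→0*
pass> ply 2: 0 is terminal -1 (X); from 2 depth 8
for X: play +1, pass -1

zugzwang(2, X) = False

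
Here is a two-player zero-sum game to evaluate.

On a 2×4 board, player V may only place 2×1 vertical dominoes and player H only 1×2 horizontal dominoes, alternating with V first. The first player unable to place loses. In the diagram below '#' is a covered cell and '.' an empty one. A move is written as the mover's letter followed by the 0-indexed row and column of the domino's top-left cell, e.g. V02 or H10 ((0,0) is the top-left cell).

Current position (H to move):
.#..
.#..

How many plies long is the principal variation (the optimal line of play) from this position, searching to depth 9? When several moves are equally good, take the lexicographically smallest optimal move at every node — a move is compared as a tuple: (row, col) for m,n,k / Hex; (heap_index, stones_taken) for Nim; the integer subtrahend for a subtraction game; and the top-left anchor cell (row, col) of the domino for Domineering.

PV length from [.#../.#..]: 3 plies

ply 1, H at .#../.#.. | H02=+1→.###/.#..*; H12=+1→.#../.###
ply 2, V at .###/.#.. | V00=-1→####/##..*
ply 3, H at ####/##.. | H12=+1→####/####*
ply 4: ####/#### is terminal -1 (V); from .#../.#.. depth 9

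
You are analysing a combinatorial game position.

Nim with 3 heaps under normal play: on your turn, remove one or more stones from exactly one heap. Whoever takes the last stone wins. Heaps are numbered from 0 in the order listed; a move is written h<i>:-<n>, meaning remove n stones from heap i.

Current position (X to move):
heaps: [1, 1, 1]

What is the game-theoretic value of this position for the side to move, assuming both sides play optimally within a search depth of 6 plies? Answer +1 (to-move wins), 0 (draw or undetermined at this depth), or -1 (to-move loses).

p1 X@[(1,1,1)]: h0:-1[(0,1,1)]+1* h1:-1[(1,0,1)]+1 h2:-1[(1,1,0)]+1
p2 O@[(0,1,1)]: h1:-1[(0,0,1)]-1* h2:-1[(0,1,0)]-1
p3 X@[(0,0,1)]: h2:-1[(0,0,0)]+1*
p4 O@[(0,0,0)] terminal -1; root [(1,1,1)] d6

value((1,1,1), X) = +1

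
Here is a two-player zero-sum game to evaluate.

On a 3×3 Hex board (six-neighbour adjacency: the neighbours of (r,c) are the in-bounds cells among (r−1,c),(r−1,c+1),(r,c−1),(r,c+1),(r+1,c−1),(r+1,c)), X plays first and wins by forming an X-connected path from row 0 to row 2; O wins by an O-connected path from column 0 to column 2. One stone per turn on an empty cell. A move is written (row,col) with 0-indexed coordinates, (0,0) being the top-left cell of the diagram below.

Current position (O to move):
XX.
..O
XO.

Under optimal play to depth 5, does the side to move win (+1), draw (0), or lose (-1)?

ply 1, O at XX./..O/XO. | (0,2)=-1→XXO/..O/XO.*; (1,0)=-1→XX./O.O/XO.; (1,1)=-1→XX./.OO/XO.; (2,2)=-1→XX./..O/XOO
ply 2, X at XXO/..O/XO. | (1,0)=+1→XXO/X.O/XO.*; (1,1)=+1→XXO/.XO/XO.; (2,2)=+1→XXO/..O/XOX
ply 3: XXO/X.O/XO. is terminal -1 (O); from XX./..O/XO. depth 5

value(XX./..O/XO., O) = -1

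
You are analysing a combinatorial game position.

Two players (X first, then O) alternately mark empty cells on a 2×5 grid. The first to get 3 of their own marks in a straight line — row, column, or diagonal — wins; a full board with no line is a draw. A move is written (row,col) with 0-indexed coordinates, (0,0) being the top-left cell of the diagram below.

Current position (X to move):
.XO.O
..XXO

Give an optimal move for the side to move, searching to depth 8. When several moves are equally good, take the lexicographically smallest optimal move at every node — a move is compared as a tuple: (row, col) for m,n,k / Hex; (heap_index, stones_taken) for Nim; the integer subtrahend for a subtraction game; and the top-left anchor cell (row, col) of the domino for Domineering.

X's best at [.XO.O/..XXO]: (1,1)

ply 1, X at .XO.O/..XXO | (0,0)=-1→XXO.O/..XXO; (0,3)=+0→.XOXO/..XXO; (1,0)=-1→.XO.O/X.XXO; (1,1)=+1→.XO.O/.XXXO*
ply 2: .XO.O/.XXXO is terminal -1 (O); from .XO.O/..XXO depth 8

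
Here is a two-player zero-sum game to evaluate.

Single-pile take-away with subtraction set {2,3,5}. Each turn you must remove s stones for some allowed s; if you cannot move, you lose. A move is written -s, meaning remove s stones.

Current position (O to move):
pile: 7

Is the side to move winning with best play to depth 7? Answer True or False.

O winning at [7]: False

[7] O move#1: -2:-1/5*, -3:-1/4, -5:-1/2
[5] X move#2: -2:-1/3, -3:-1/2, -5:+1/0*
[0] end (terminal -1, O#3); searched 7 to 7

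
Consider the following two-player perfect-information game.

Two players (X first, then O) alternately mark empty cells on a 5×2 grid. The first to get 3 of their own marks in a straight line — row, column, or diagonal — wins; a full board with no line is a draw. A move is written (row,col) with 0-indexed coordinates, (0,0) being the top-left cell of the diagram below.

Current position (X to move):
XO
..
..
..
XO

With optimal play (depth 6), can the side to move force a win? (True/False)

X winning at [XO/../../../XO]: True

p1 X@[XO/../../../XO]: (1,0)[XO/X./../../XO]+0 (1,1)[XO/.X/../../XO]+0 (2,0)[XO/../X./../XO]+1* (2,1)[XO/../.X/../XO]+0 (3,0)[XO/../../X./XO]+0 (3,1)[XO/../../.X/XO]+0
p2 O@[XO/../X./../XO]: (1,0)[XO/O./X./../XO]-1* (1,1)[XO/.O/X./../XO]-1 (2,1)[XO/../XO/../XO]-1 (3,0)[XO/../X./O./XO]-1 (3,1)[XO/../X./.O/XO]-1
p3 X@[XO/O./X./../XO]: (1,1)[XO/OX/X./../XO]+0 (2,1)[XO/O./XX/../XO]+0 (3,0)[XO/O./X./X./XO]+1* (3,1)[XO/O./X./.X/XO]+0
p4 O@[XO/O./X./X./XO] terminal -1; root [XO/../../../XO] d6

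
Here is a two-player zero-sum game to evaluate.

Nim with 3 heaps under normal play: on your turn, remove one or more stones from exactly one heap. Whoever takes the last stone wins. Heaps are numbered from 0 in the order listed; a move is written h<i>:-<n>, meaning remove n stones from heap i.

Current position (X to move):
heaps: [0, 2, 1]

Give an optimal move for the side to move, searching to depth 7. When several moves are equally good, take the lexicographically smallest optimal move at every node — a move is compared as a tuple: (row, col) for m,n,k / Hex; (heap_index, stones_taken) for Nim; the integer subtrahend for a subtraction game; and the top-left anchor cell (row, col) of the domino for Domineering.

p1 X@[(0,2,1)]: h1:-1[(0,1,1)]+1* h1:-2[(0,0,1)]-1 h2:-1[(0,2,0)]-1
p2 O@[(0,1,1)]: h1:-1[(0,0,1)]-1* h2:-1[(0,1,0)]-1
p3 X@[(0,0,1)]: h2:-1[(0,0,0)]+1*
p4 O@[(0,0,0)] terminal -1; root [(0,2,1)] d7

X's best at [(0,2,1)]: h1:-1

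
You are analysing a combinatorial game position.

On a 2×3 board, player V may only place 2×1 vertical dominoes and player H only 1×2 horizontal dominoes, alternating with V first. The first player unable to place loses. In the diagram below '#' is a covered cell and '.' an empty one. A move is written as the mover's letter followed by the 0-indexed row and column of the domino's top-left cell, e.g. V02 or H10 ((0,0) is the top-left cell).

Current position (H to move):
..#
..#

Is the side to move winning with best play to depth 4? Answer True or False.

H winning at [..#/..#]: True

[..#/..#] H move#1: H00:+1/###/..#*, H10:+1/..#/###
[###/..#] end (terminal -1, V#2); searched ..#/..# to 4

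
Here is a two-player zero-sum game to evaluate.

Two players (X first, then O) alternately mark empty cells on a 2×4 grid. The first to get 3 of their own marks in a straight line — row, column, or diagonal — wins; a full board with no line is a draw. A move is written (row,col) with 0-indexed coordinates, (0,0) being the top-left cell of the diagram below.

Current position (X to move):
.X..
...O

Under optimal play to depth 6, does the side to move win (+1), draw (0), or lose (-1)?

ply 1, X at .X../...O | (0,0)=+0→XX../...O; (0,2)=+1→.XX./...O*; (0,3)=+0→.X.X/...O; (1,0)=+0→.X../X..O; (1,1)=+0→.X../.X.O; (1,2)=+0→.X../..XO
ply 2, O at .XX./...O | (0,0)=-1→OXX./...O*; (0,3)=-1→.XXO/...O; (1,0)=-1→.XX./O..O; (1,1)=-1→.XX./.O.O; (1,2)=-1→.XX./..OO
ply 3, X at OXX./...O | (0,3)=+1→OXXX/...O*; (1,0)=+0→OXX./X..O; (1,1)=+0→OXX./.X.O; (1,2)=+0→OXX./..XO
ply 4: OXXX/...O is terminal -1 (O); from .X../...O depth 6

value(.X../...O, X) = +1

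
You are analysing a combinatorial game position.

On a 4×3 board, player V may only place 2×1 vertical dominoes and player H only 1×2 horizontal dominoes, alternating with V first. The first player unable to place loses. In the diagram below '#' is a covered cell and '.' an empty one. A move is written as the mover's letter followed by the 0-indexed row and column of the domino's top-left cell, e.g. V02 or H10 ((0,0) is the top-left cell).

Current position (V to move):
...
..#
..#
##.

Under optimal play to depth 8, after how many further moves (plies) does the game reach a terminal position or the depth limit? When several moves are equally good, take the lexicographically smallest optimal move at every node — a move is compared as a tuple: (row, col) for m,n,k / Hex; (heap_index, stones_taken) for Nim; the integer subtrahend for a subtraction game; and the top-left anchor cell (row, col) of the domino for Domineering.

[.../..#/..#/##.] V move#1: V00:+1/#../#.#/..#/##.*, V01:+1/.#./.##/..#/##., V10:+1/.../#.#/#.#/##., V11:+1/.../.##/.##/##.
[#../#.#/..#/##.] H move#2: H01:-1/###/#.#/..#/##.*, H20:-1/#../#.#/###/##.
[###/#.#/..#/##.] V move#3: V11:+1/###/###/.##/##.*
[###/###/.##/##.] end (terminal -1, H#4); searched .../..#/..#/##. to 8

PV length from [.../..#/..#/##.]: 3 plies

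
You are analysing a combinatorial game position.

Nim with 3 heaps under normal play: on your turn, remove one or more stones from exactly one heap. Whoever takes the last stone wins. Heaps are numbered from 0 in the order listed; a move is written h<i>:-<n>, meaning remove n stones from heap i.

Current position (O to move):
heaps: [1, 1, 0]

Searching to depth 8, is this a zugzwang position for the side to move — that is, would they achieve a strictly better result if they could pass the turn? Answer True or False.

[(1,1,0)] O move#1: h0:-1:-1/(0,1,0)*, h1:-1:-1/(1,0,0)
[(0,1,0)] X move#2: h1:-1:+1/(0,0,0)*
[(0,0,0)] end (terminal -1, O#3); searched (1,1,0) to 8
if O skipped the turn, X would face:
~ [(1,1,0)] X move#1: h0:-1:-1/(0,1,0)*, h1:-1:-1/(1,0,0)
~ [(0,1,0)] O move#2: h1:-1:+1/(0,0,0)*
~ [(0,0,0)] end (terminal -1, X#3); searched (1,1,0) to 8
compare (O): move=-1 vs pass=+1

zugzwang((1,1,0), O) = True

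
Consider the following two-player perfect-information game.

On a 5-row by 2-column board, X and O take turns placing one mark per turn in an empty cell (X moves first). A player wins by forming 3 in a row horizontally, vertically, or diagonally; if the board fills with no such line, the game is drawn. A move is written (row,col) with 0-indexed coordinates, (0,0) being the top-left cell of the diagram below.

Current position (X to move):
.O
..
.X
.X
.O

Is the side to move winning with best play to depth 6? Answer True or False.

X winning at [.O/../.X/.X/.O]: True

[.O/../.X/.X/.O] X move#1: (0,0):+0/XO/../.X/.X/.O, (1,0):+1/.O/X./.X/.X/.O*, (1,1):+1/.O/.X/.X/.X/.O, (2,0):+1/.O/../XX/.X/.O, (3,0):+1/.O/../.X/XX/.O, (4,0):+0/.O/../.X/.X/XO
[.O/X./.X/.X/.O] O move#2: (0,0):-1/OO/X./.X/.X/.O*, (1,1):-1/.O/XO/.X/.X/.O, (2,0):-1/.O/X./OX/.X/.O, (3,0):-1/.O/X./.X/OX/.O, (4,0):-1/.O/X./.X/.X/OO
[OO/X./.X/.X/.O] X move#3: (1,1):+1/OO/XX/.X/.X/.O*, (2,0):+1/OO/X./XX/.X/.O, (3,0):+1/OO/X./.X/XX/.O, (4,0):+0/OO/X./.X/.X/XO
[OO/XX/.X/.X/.O] end (terminal -1, O#4); searched .O/../.X/.X/.O to 6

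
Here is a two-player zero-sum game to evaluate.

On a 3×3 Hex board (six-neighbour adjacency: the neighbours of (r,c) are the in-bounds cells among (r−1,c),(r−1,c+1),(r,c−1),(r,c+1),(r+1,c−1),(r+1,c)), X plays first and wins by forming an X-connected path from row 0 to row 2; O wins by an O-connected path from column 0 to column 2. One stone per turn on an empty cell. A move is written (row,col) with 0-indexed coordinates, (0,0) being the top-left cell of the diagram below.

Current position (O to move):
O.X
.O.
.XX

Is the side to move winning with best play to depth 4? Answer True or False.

ply 1, O at O.X/.O./.XX | (0,1)=-1→OOX/.O./.XX; (1,0)=-1→O.X/OO./.XX; (1,2)=+1→O.X/.OO/.XX*; (2,0)=-1→O.X/.O./OXX
ply 2, X at O.X/.OO/.XX | (0,1)=-1→OXX/.OO/.XX*; (1,0)=-1→O.X/XOO/.XX; (2,0)=-1→O.X/.OO/XXX
ply 3, O at OXX/.OO/.XX | (1,0)=+1→OXX/OOO/.XX*; (2,0)=+1→OXX/.OO/OXX
ply 4: OXX/OOO/.XX is terminal -1 (X); from O.X/.O./.XX depth 4

O winning at [O.X/.O./.XX]: True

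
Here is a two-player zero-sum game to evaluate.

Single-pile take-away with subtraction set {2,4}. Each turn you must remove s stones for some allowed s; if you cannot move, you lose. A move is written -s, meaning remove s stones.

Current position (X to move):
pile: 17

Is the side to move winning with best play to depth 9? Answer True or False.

X winning at [17]: True

ply 1, X at 17 | -2=-1→15; -4=+1→13*
ply 2, O at 13 | -2=-1→11*; -4=-1→9
ply 3, X at 11 | -2=-1→9; -4=+1→7*
ply 4, O at 7 | -2=-1→5*; -4=-1→3
ply 5, X at 5 | -2=-1→3; -4=+1→1*
ply 6: 1 is terminal -1 (O); from 17 depth 9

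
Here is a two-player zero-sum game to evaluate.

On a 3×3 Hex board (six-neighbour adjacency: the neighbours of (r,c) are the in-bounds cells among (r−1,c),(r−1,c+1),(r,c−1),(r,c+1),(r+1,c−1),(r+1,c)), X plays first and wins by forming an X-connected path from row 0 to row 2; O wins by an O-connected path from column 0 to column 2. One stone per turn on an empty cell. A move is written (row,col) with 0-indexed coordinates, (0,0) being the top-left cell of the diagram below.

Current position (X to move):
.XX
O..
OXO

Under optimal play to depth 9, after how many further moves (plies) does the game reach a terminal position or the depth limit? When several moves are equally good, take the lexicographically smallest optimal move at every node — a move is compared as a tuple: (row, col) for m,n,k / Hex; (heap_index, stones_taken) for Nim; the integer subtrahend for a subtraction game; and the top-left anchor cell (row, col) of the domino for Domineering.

PV length from [.XX/O../OXO]: 3 plies

p1 X@[.XX/O../OXO]: (0,0)[XXX/O../OXO]+1* (1,1)[.XX/OX./OXO]+1 (1,2)[.XX/O.X/OXO]+1
p2 O@[XXX/O../OXO]: (1,1)[XXX/OO./OXO]-1* (1,2)[XXX/O.O/OXO]-1
p3 X@[XXX/OO./OXO]: (1,2)[XXX/OOX/OXO]+1*
p4 O@[XXX/OOX/OXO] terminal -1; root [.XX/O../OXO] d9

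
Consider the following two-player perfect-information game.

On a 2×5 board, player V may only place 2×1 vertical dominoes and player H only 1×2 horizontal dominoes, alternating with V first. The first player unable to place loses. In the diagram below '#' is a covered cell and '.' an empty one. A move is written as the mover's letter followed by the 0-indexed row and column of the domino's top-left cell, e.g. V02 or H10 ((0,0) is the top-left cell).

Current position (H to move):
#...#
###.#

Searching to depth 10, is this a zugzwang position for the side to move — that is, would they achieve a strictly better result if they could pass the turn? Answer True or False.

zugzwang(#...#/###.#, H) = False

ply 1, H at #...#/###.# | H01=-1→###.#/###.#; H02=+1→#.###/###.#*
ply 2: #.###/###.# is terminal -1 (V); from #...#/###.# depth 10
pass branch (V moves first from the same position):
  | ply 1, V at #...#/###.# | V03=-1→#..##/#####*
  | ply 2, H at #..##/##### | H01=+1→#####/#####*
  | ply 3: #####/##### is terminal -1 (V); from #...#/###.# depth 10
H moving scores +1; H passing scores +1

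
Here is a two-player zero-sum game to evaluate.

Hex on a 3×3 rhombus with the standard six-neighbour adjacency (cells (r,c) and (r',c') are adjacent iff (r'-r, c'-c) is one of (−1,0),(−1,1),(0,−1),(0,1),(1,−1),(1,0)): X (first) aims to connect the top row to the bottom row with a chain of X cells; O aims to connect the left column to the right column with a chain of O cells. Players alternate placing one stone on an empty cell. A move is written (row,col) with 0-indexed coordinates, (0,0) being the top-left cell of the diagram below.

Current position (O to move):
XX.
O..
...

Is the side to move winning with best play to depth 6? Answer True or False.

p1 O@[XX./O../...]: (0,2)[XXO/O../...]-1 (1,1)[XX./OO./...]+1* (1,2)[XX./O.O/...]-1 (2,0)[XX./O../O..]-1 (2,1)[XX./O../.O.]+1 (2,2)[XX./O../..O]-1
p2 X@[XX./OO./...]: (0,2)[XXX/OO./...]-1* (1,2)[XX./OOX/...]-1 (2,0)[XX./OO./X..]-1 (2,1)[XX./OO./.X.]-1 (2,2)[XX./OO./..X]-1
p3 O@[XXX/OO./...]: (1,2)[XXX/OOO/...]+1* (2,0)[XXX/OO./O..]-1 (2,1)[XXX/OO./.O.]+1 (2,2)[XXX/OO./..O]+1
p4 X@[XXX/OOO/...] terminal -1; root [XX./O../...] d6

O winning at [XX./O../...]: True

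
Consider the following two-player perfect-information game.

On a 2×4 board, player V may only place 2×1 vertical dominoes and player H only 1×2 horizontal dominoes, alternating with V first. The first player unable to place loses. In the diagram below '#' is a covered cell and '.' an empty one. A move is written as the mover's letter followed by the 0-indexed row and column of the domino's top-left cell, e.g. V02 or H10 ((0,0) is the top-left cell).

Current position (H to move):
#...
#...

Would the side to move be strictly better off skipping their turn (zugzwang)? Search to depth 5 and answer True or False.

ply 1, H at #.../#... | H01=+1→###./#...*; H02=+1→#.##/#...; H11=+1→#.../###.; H12=+1→#.../#.##
ply 2, V at ###./#... | V03=-1→####/#..#*
ply 3, H at ####/#..# | H11=+1→####/####*
ply 4: ####/#### is terminal -1 (V); from #.../#... depth 5
suppose H passes — search the same position with V to move:
pass> ply 1, V at #.../#... | V01=-1→##../##..; V02=+1→#.#./#.#.*; V03=-1→#..#/#..#
pass> ply 2: #.#./#.#. is terminal -1 (H); from #.../#... depth 5
for H: play +1, pass -1

zugzwang(#.../#..., H) = False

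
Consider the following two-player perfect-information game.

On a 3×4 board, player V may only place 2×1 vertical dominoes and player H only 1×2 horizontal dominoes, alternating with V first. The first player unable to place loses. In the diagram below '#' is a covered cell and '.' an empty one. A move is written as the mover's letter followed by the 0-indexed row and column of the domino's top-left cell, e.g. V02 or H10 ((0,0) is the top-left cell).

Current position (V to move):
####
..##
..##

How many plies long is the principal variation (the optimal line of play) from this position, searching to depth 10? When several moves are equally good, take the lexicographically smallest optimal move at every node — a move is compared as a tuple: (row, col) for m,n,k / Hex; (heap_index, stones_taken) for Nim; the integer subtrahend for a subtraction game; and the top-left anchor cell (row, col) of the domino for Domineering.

p1 V@[####/..##/..##]: V10[####/#.##/#.##]+1* V11[####/.###/.###]+1
p2 H@[####/#.##/#.##] terminal -1; root [####/..##/..##] d10

PV length from [####/..##/..##]: 1 ply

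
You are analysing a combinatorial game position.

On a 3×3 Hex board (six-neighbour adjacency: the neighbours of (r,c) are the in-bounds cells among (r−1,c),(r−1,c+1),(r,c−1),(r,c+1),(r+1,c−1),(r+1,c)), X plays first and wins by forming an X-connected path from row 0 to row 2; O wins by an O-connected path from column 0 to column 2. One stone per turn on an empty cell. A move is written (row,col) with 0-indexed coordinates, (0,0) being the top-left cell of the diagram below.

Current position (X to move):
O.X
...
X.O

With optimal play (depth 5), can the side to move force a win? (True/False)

[O.X/.../X.O] X move#1: (0,1):+1/OXX/.../X.O*, (1,0):+1/O.X/X../X.O, (1,1):+1/O.X/.X./X.O, (1,2):+1/O.X/..X/X.O, (2,1):+1/O.X/.../XXO
[OXX/.../X.O] O move#2: (1,0):-1/OXX/O../X.O*, (1,1):-1/OXX/.O./X.O, (1,2):-1/OXX/..O/X.O, (2,1):-1/OXX/.../XOO
[OXX/O../X.O] X move#3: (1,1):+1/OXX/OX./X.O*, (1,2):+1/OXX/O.X/X.O, (2,1):+1/OXX/O../XXO
[OXX/OX./X.O] end (terminal -1, O#4); searched O.X/.../X.O to 5

X winning at [O.X/.../X.O]: True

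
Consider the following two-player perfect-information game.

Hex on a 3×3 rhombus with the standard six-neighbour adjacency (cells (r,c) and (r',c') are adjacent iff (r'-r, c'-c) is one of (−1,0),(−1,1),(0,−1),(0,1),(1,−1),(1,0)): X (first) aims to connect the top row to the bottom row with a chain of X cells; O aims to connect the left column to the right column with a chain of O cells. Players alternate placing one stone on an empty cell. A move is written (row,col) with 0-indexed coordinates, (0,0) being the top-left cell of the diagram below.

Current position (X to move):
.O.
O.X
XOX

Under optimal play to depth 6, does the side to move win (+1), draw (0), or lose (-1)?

[.O./O.X/XOX] X move#1: (0,0):-1/XO./O.X/XOX, (0,2):+1/.OX/O.X/XOX*, (1,1):-1/.O./OXX/XOX
[.OX/O.X/XOX] end (terminal -1, O#2); searched .O./O.X/XOX to 6

value(.O./O.X/XOX, X) = +1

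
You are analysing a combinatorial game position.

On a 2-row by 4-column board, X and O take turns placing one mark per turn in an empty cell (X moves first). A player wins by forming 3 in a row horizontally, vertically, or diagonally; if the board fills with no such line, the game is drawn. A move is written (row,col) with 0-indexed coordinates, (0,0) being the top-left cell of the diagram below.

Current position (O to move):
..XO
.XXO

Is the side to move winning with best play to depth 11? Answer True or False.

ply 1, O at ..XO/.XXO | (0,0)=-1→O.XO/.XXO; (0,1)=-1→.OXO/.XXO; (1,0)=+0→..XO/OXXO*
ply 2, X at ..XO/OXXO | (0,0)=+0→X.XO/OXXO*; (0,1)=+0→.XXO/OXXO
ply 3, O at X.XO/OXXO | (0,1)=+0→XOXO/OXXO*
ply 4: XOXO/OXXO is terminal +0 (X); from ..XO/.XXO depth 11

O winning at [..XO/.XXO]: False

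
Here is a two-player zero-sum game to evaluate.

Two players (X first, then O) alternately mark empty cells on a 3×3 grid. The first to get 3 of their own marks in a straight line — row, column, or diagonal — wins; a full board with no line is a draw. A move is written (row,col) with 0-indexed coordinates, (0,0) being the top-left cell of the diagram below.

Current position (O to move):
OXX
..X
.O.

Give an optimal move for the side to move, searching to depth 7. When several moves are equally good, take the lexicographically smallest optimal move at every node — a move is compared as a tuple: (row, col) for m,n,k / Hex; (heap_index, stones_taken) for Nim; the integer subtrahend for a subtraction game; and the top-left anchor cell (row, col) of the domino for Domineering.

p1 O@[OXX/..X/.O.]: (1,0)[OXX/O.X/.O.]-1 (1,1)[OXX/.OX/.O.]-1 (2,0)[OXX/..X/OO.]-1 (2,2)[OXX/..X/.OO]+1*
p2 X@[OXX/..X/.OO]: (1,0)[OXX/X.X/.OO]-1* (1,1)[OXX/.XX/.OO]-1 (2,0)[OXX/..X/XOO]-1
p3 O@[OXX/X.X/.OO]: (1,1)[OXX/XOX/.OO]+1* (2,0)[OXX/X.X/OOO]+1
p4 X@[OXX/XOX/.OO] terminal -1; root [OXX/..X/.O.] d7

O's best at [OXX/..X/.O.]: (2,2)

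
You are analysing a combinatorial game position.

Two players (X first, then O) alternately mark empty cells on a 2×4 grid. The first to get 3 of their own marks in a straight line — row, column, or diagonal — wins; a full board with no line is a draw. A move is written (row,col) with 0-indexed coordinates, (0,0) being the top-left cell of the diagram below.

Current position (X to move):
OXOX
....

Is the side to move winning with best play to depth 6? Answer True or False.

X winning at [OXOX/....]: False

ply 1, X at OXOX/.... | (1,0)=+0→OXOX/X...*; (1,1)=+0→OXOX/.X..; (1,2)=+0→OXOX/..X.; (1,3)=+0→OXOX/...X
ply 2, O at OXOX/X... | (1,1)=+0→OXOX/XO..*; (1,2)=+0→OXOX/X.O.; (1,3)=+0→OXOX/X..O
ply 3, X at OXOX/XO.. | (1,2)=+0→OXOX/XOX.*; (1,3)=+0→OXOX/XO.X
ply 4, O at OXOX/XOX. | (1,3)=+0→OXOX/XOXO*
ply 5: OXOX/XOXO is terminal +0 (X); from OXOX/.... depth 6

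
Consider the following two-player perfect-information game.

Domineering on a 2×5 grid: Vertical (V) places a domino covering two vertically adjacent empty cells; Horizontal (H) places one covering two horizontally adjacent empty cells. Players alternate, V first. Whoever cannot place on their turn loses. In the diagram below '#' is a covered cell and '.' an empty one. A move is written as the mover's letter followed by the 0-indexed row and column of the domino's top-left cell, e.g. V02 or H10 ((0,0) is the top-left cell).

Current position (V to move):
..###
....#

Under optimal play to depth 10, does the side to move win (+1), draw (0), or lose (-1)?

p1 V@[..###/....#]: V00[#.###/#...#]-1 V01[.####/.#..#]+1*
p2 H@[.####/.#..#]: H12[.####/.####]-1*
p3 V@[.####/.####]: V00[#####/#####]+1*
p4 H@[#####/#####] terminal -1; root [..###/....#] d10

value(..###/....#, V) = +1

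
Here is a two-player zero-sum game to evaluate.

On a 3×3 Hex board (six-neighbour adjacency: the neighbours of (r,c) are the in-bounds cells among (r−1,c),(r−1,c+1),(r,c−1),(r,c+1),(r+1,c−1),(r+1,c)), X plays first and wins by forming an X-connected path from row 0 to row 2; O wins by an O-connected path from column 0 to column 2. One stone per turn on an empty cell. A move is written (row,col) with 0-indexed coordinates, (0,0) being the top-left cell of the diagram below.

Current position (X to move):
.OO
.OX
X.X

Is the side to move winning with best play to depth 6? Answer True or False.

X winning at [.OO/.OX/X.X]: False

[.OO/.OX/X.X] X move#1: (0,0):-1/XOO/.OX/X.X*, (1,0):-1/.OO/XOX/X.X, (2,1):-1/.OO/.OX/XXX
[XOO/.OX/X.X] O move#2: (1,0):+1/XOO/OOX/X.X*, (2,1):-1/XOO/.OX/XOX
[XOO/OOX/X.X] end (terminal -1, X#3); searched .OO/.OX/X.X to 6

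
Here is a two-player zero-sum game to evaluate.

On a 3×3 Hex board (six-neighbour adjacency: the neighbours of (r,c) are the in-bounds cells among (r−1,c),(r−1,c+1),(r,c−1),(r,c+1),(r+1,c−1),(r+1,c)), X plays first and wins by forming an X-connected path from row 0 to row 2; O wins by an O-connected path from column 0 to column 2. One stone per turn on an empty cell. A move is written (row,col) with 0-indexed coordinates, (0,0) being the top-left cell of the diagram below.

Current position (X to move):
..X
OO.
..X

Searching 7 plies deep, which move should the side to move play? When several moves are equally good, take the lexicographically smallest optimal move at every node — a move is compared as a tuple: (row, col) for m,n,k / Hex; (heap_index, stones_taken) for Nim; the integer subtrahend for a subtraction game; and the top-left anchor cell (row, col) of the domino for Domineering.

X's best at [..X/OO./..X]: (1,2)

ply 1, X at ..X/OO./..X | (0,0)=-1→X.X/OO./..X; (0,1)=-1→.XX/OO./..X; (1,2)=+1→..X/OOX/..X*; (2,0)=-1→..X/OO./X.X; (2,1)=-1→..X/OO./.XX
ply 2: ..X/OOX/..X is terminal -1 (O); from ..X/OO./..X depth 7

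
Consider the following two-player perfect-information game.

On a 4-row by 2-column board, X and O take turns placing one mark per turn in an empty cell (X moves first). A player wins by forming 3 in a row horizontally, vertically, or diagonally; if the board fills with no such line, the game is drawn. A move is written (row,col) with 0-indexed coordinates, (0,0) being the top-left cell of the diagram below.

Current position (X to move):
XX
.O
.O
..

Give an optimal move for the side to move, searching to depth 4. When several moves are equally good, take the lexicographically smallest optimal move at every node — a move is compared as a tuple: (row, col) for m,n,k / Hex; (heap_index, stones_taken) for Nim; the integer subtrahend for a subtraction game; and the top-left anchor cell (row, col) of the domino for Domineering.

X's best at [XX/.O/.O/..]: (3,1)

p1 X@[XX/.O/.O/..]: (1,0)[XX/XO/.O/..]-1 (2,0)[XX/.O/XO/..]-1 (3,0)[XX/.O/.O/X.]-1 (3,1)[XX/.O/.O/.X]+0*
p2 O@[XX/.O/.O/.X]: (1,0)[XX/OO/.O/.X]+0* (2,0)[XX/.O/OO/.X]+0 (3,0)[XX/.O/.O/OX]+0
p3 X@[XX/OO/.O/.X]: (2,0)[XX/OO/XO/.X]+0* (3,0)[XX/OO/.O/XX]+0
p4 O@[XX/OO/XO/.X]: (3,0)[XX/OO/XO/OX]+0*
p5 X@[XX/OO/XO/OX] terminal +0; root [XX/.O/.O/..] d4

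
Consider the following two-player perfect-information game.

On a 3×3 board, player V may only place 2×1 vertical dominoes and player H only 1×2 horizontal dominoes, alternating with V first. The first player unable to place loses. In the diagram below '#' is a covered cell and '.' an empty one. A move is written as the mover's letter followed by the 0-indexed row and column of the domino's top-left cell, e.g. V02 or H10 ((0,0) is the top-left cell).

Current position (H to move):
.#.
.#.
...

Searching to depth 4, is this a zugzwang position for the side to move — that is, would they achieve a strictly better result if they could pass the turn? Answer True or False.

zugzwang(.#./.#./..., H) = False

p1 H@[.#./.#./...]: H20[.#./.#./##.]-1* H21[.#./.#./.##]-1
p2 V@[.#./.#./##.]: V00[##./##./##.]+1* V02[.##/.##/##.]+1 V12[.#./.##/###]+1
p3 H@[##./##./##.] terminal -1; root [.#./.#./...] d4
pass branch (V moves first from the same position):
  | p1 V@[.#./.#./...]: V00[##./##./...]+1* V02[.##/.##/...]+1 V10[.#./##./#..]+1 V12[.#./.##/..#]+1
  | p2 H@[##./##./...]: H20[##./##./##.]-1* H21[##./##./.##]-1
  | p3 V@[##./##./##.]: V02[###/###/##.]+1* V12[##./###/###]+1
  | p4 H@[###/###/##.] terminal -1; root [.#./.#./...] d4
H moving scores -1; H passing scores -1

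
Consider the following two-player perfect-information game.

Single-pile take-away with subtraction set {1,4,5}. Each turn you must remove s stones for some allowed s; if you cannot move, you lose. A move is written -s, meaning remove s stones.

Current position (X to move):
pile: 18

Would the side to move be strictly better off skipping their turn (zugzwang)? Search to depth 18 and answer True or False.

zugzwang(18, X) = True

p1 X@[18]: -1[17]-1* -4[14]-1 -5[13]-1
p2 O@[17]: -1[16]+1* -4[13]-1 -5[12]-1
p3 X@[16]: -1[15]-1* -4[12]-1 -5[11]-1
p4 O@[15]: -1[14]-1 -4[11]-1 -5[10]+1*
p5 X@[10]: -1[9]-1* -4[6]-1 -5[5]-1
p6 O@[9]: -1[8]+1* -4[5]-1 -5[4]-1
p7 X@[8]: -1[7]-1* -4[4]-1 -5[3]-1
p8 O@[7]: -1[6]-1 -4[3]-1 -5[2]+1*
p9 X@[2]: -1[1]-1*
p10 O@[1]: -1[0]+1*
p11 X@[0] terminal -1; root [18] d18
suppose X passes — search the same position with O to move:
pass> p1 O@[18]: -1[17]-1* -4[14]-1 -5[13]-1
pass> p2 X@[17]: -1[16]+1* -4[13]-1 -5[12]-1
pass> p3 O@[16]: -1[15]-1* -4[12]-1 -5[11]-1
pass> p4 X@[15]: -1[14]-1 -4[11]-1 -5[10]+1*
pass> p5 O@[10]: -1[9]-1* -4[6]-1 -5[5]-1
pass> p6 X@[9]: -1[8]+1* -4[5]-1 -5[4]-1
pass> p7 O@[8]: -1[7]-1* -4[4]-1 -5[3]-1
pass> p8 X@[7]: -1[6]-1 -4[3]-1 -5[2]+1*
pass> p9 O@[2]: -1[1]-1*
pass> p10 X@[1]: -1[0]+1*
pass> p11 O@[0] terminal -1; root [18] d18
for X: play -1, pass +1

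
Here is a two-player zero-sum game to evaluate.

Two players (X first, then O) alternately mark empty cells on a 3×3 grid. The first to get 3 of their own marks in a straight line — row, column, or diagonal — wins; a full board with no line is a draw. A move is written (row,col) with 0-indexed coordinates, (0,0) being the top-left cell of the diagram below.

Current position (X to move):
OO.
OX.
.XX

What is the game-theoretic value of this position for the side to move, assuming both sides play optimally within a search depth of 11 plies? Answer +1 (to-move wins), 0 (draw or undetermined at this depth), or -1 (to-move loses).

ply 1, X at OO./OX./.XX | (0,2)=-1→OOX/OX./.XX; (1,2)=-1→OO./OXX/.XX; (2,0)=+1→OO./OX./XXX*
ply 2: OO./OX./XXX is terminal -1 (O); from OO./OX./.XX depth 11

value(OO./OX./.XX, X) = +1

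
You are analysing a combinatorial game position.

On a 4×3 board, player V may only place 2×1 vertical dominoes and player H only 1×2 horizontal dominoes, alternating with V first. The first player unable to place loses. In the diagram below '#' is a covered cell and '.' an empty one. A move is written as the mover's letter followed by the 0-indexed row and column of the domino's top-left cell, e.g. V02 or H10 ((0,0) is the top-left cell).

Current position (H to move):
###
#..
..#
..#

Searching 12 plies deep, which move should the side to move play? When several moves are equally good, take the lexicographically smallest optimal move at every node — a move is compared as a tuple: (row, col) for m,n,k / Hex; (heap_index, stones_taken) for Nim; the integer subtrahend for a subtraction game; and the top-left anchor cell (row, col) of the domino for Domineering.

ply 1, H at ###/#../..#/..# | H11=-1→###/###/..#/..#; H20=+1→###/#../###/..#*; H30=-1→###/#../..#/###
ply 2: ###/#../###/..# is terminal -1 (V); from ###/#../..#/..# depth 12

H's best at [###/#../..#/..#]: H20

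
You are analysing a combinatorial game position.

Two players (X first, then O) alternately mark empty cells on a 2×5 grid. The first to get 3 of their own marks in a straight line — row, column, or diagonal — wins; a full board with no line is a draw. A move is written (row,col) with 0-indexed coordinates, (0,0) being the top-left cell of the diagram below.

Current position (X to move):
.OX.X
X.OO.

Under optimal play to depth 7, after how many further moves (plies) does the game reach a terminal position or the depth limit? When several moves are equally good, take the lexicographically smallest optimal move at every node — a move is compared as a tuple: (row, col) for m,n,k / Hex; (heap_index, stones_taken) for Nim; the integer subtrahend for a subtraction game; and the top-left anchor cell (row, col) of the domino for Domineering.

PV length from [.OX.X/X.OO.]: 1 ply

p1 X@[.OX.X/X.OO.]: (0,0)[XOX.X/X.OO.]-1 (0,3)[.OXXX/X.OO.]+1* (1,1)[.OX.X/XXOO.]-1 (1,4)[.OX.X/X.OOX]-1
p2 O@[.OXXX/X.OO.] terminal -1; root [.OX.X/X.OO.] d7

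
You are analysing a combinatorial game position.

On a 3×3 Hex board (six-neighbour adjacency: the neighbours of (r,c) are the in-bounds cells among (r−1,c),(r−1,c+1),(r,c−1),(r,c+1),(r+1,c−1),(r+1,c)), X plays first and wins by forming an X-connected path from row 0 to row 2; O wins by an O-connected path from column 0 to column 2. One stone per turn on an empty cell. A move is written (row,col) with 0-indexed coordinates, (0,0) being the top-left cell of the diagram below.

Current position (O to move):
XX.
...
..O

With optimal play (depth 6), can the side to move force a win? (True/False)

O winning at [XX./.../..O]: True

p1 O@[XX./.../..O]: (0,2)[XXO/.../..O]-1 (1,0)[XX./O../..O]-1 (1,1)[XX./.O./..O]+1* (1,2)[XX./..O/..O]-1 (2,0)[XX./.../O.O]+1 (2,1)[XX./.../.OO]-1
p2 X@[XX./.O./..O]: (0,2)[XXX/.O./..O]-1* (1,0)[XX./XO./..O]-1 (1,2)[XX./.OX/..O]-1 (2,0)[XX./.O./X.O]-1 (2,1)[XX./.O./.XO]-1
p3 O@[XXX/.O./..O]: (1,0)[XXX/OO./..O]+1* (1,2)[XXX/.OO/..O]+1 (2,0)[XXX/.O./O.O]+1 (2,1)[XXX/.O./.OO]+1
p4 X@[XXX/OO./..O]: (1,2)[XXX/OOX/..O]-1* (2,0)[XXX/OO./X.O]-1 (2,1)[XXX/OO./.XO]-1
p5 O@[XXX/OOX/..O]: (2,0)[XXX/OOX/O.O]-1 (2,1)[XXX/OOX/.OO]+1*
p6 X@[XXX/OOX/.OO] terminal -1; root [XX./.../..O] d6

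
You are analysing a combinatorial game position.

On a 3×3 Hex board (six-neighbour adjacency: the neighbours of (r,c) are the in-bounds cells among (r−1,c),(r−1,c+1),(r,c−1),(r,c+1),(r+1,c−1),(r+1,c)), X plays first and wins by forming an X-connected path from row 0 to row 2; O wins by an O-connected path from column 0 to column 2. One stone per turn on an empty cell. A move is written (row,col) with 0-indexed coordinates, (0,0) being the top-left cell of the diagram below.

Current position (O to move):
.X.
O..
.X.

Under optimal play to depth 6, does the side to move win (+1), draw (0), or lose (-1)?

ply 1, O at .X./O../.X. | (0,0)=-1→OX./O../.X.; (0,2)=-1→.XO/O../.X.; (1,1)=+1→.X./OO./.X.*; (1,2)=-1→.X./O.O/.X.; (2,0)=-1→.X./O../OX.; (2,2)=-1→.X./O../.XO
ply 2, X at .X./OO./.X. | (0,0)=-1→XX./OO./.X.*; (0,2)=-1→.XX/OO./.X.; (1,2)=-1→.X./OOX/.X.; (2,0)=-1→.X./OO./XX.; (2,2)=-1→.X./OO./.XX
ply 3, O at XX./OO./.X. | (0,2)=+1→XXO/OO./.X.*; (1,2)=+1→XX./OOO/.X.; (2,0)=+1→XX./OO./OX.; (2,2)=+1→XX./OO./.XO
ply 4: XXO/OO./.X. is terminal -1 (X); from .X./O../.X. depth 6

value(.X./O../.X., O) = +1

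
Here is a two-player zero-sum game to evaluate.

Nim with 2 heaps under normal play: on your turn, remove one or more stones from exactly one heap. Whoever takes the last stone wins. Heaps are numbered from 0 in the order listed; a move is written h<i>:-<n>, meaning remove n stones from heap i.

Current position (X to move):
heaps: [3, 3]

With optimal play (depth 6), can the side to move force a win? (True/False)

X winning at [(3,3)]: False

p1 X@[(3,3)]: h0:-1[(2,3)]-1* h0:-2[(1,3)]-1 h0:-3[(0,3)]-1 h1:-1[(3,2)]-1 h1:-2[(3,1)]-1 h1:-3[(3,0)]-1
p2 O@[(2,3)]: h0:-1[(1,3)]-1 h0:-2[(0,3)]-1 h1:-1[(2,2)]+1* h1:-2[(2,1)]-1 h1:-3[(2,0)]-1
p3 X@[(2,2)]: h0:-1[(1,2)]-1* h0:-2[(0,2)]-1 h1:-1[(2,1)]-1 h1:-2[(2,0)]-1
p4 O@[(1,2)]: h0:-1[(0,2)]-1 h1:-1[(1,1)]+1* h1:-2[(1,0)]-1
p5 X@[(1,1)]: h0:-1[(0,1)]-1* h1:-1[(1,0)]-1
p6 O@[(0,1)]: h1:-1[(0,0)]+1*
p7 X@[(0,0)] terminal -1; root [(3,3)] d6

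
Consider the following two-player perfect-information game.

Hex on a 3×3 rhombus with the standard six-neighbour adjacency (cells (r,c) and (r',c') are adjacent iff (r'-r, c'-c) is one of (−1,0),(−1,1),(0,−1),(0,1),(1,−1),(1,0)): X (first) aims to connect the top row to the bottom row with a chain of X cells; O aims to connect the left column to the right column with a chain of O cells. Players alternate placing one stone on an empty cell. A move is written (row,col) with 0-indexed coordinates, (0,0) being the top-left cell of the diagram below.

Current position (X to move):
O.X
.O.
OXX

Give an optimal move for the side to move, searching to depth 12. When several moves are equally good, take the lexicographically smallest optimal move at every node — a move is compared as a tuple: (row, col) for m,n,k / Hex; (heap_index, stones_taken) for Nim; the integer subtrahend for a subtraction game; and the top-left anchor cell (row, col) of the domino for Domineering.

p1 X@[O.X/.O./OXX]: (0,1)[OXX/.O./OXX]-1 (1,0)[O.X/XO./OXX]-1 (1,2)[O.X/.OX/OXX]+1*
p2 O@[O.X/.OX/OXX] terminal -1; root [O.X/.O./OXX] d12

X's best at [O.X/.O./OXX]: (1,2)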